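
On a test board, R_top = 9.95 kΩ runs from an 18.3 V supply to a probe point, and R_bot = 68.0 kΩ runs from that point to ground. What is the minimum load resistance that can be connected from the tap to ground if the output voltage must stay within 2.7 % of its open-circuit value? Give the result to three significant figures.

Output resistance R_th = R_top‖R_bot = (9.95 × 68.0)/77.95 = 8.680 kΩ.
The fractional drop is R_th/(R_th + R_L); requiring this ≤ 0.0270 gives R_L ≥ R_th(1/0.0270 − 1) = 8.680 × 36.04 = 313 kΩ.

R_L(min) ≈ 313 kΩ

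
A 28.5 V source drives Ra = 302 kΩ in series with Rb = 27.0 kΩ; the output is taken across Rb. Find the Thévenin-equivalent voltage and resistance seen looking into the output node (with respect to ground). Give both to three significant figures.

V_th = 2.34 V, R_th = 24.8 kΩ

V_th is the open-circuit tap voltage: 28.5 × 27.0/(302 + 27.0) = 2.34 V.
With the supply zeroed, Ra and Rb appear in parallel from the tap: R_th = Ra‖Rb = (302 × 27.0)/329.0 = 24.8 kΩ.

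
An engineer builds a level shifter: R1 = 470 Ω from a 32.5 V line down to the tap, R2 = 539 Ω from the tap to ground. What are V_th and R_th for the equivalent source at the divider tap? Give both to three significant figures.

V_th = 17.4 V, R_th = 251 Ω

V_th is the open-circuit tap voltage: 32.5 × 539/(470 + 539) = 17.4 V.
With the supply zeroed, R1 and R2 appear in parallel from the tap: R_th = R1‖R2 = (470 × 539)/1009 = 251 Ω.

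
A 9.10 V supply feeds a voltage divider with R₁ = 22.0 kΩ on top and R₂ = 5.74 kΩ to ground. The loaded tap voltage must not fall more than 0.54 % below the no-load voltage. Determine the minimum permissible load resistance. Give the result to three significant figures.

Output resistance R_th = R₁‖R₂ = (22.0 × 5.74)/27.74 = 4.552 kΩ.
The fractional drop is R_th/(R_th + R_L); requiring this ≤ 0.00540 gives R_L ≥ R_th(1/0.00540 − 1) = 4.552 × 184.2 = 838 kΩ.

R_L(min) ≈ 838 kΩ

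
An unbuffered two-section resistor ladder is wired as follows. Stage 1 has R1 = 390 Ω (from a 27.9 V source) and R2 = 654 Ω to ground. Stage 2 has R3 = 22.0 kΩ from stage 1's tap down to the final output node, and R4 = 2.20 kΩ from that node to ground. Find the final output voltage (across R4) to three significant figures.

Stage 2 presents R3+R4 = 24200 Ω as a load on stage 1's tap.
Stage 1's lower leg becomes R2‖(R3+R4) = 636.8 Ω, so V_mid = 27.9 × 636.8/1027 = 17.30 V.
Stage 2 is itself unloaded: V_out = V_mid × R4/(R3+R4) = 17.30 × 2200/24200 = 1.57 V.

V_out ≈ 1.57 V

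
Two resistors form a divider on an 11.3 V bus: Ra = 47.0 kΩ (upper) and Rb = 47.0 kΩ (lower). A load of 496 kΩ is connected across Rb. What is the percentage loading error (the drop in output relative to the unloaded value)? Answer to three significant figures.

4.52 %

The divider's output (Thévenin) resistance is Ra‖Rb = 23.50 kΩ.
Fractional drop under load = R_th/(R_th + R_L) = 23.50 / (23.50 + 496) = 0.04524.
So the output falls by 4.52 %.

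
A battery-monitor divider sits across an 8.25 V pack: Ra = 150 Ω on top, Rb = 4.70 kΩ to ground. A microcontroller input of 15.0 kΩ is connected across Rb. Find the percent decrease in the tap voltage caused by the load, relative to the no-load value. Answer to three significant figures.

0.960 %

The divider's output (Thévenin) resistance is Ra‖Rb = 145.4 Ω.
Fractional drop under load = R_th/(R_th + R_L) = 145.4 / (145.4 + 15000) = 0.009598.
So the output falls by 0.960 %.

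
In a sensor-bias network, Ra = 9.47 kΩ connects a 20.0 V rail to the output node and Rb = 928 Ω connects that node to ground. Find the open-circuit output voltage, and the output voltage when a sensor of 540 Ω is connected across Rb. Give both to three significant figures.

Unloaded: 1.78 V; loaded: 0.696 V

Open-circuit: V = 20.0 × 928/(9470 + 928) = 1.78 V.
With the load, Rb becomes Rb‖R_L = 341.4 Ω, so V = 20.0 × 341.4/9811 = 0.696 V.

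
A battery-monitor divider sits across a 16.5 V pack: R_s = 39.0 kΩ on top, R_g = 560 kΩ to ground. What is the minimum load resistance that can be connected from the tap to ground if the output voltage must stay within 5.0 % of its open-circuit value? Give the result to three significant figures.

Output resistance R_th = R_s‖R_g = (39.0 × 560)/599.0 = 36.46 kΩ.
The fractional drop is R_th/(R_th + R_L); requiring this ≤ 0.0500 gives R_L ≥ R_th(1/0.0500 − 1) = 36.46 × 19.00 = 693 kΩ.

R_L(min) ≈ 693 kΩ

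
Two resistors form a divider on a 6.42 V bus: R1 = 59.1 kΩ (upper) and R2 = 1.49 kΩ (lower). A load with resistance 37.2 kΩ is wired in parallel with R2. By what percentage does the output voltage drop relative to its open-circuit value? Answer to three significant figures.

The divider's output (Thévenin) resistance is R1‖R2 = 1.453 kΩ.
Fractional drop under load = R_th/(R_th + R_L) = 1.453 / (1.453 + 37.2) = 0.03760.
So the output falls by 3.76 %.

3.76 %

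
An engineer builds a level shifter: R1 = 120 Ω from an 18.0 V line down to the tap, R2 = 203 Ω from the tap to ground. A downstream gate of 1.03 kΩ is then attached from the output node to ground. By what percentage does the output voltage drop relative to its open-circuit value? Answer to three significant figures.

The divider's output (Thévenin) resistance is R1‖R2 = 75.42 Ω.
Fractional drop under load = R_th/(R_th + R_L) = 75.42 / (75.42 + 1030) = 0.06823.
So the output falls by 6.82 %.

6.82 %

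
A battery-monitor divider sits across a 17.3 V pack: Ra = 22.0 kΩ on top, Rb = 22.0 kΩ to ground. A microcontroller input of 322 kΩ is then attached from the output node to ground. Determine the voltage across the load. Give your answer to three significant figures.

V_out ≈ 8.36 V

The load sits in parallel with Rb: Rb‖R_L = (22.0 × 322) / (22.0 + 322) = 20.59 kΩ.
V_out = 17.3 × 20.59 / (22.0 + 20.59) = 17.3 × 20.59/42.59 = 8.36 V.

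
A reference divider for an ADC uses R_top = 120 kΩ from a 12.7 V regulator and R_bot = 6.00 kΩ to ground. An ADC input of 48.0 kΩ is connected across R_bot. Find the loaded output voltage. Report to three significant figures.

The load sits in parallel with R_bot: R_bot‖R_L = (6.00 × 48.0) / (6.00 + 48.0) = 5.333 kΩ.
V_out = 12.7 × 5.333 / (120 + 5.333) = 12.7 × 5.333/125.3 = 0.540 V.

V_out ≈ 0.540 V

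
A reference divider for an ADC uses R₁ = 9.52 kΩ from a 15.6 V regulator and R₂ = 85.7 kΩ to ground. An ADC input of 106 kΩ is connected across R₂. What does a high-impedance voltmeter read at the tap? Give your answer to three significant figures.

V_out ≈ 13.0 V

The load sits in parallel with R₂: R₂‖R_L = (85.7 × 106) / (85.7 + 106) = 47.39 kΩ.
V_out = 15.6 × 47.39 / (9.52 + 47.39) = 15.6 × 47.39/56.91 = 13.0 V.
(Unloaded it would have been 14.0 V.)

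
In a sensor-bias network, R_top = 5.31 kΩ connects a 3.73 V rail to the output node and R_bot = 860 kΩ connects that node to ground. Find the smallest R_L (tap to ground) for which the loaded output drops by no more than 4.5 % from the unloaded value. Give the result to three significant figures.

R_L(min) ≈ 112 kΩ

Output resistance R_th = R_top‖R_bot = (5.31 × 860)/865.3 = 5.277 kΩ.
The fractional drop is R_th/(R_th + R_L); requiring this ≤ 0.0450 gives R_L ≥ R_th(1/0.0450 − 1) = 5.277 × 21.22 = 112 kΩ.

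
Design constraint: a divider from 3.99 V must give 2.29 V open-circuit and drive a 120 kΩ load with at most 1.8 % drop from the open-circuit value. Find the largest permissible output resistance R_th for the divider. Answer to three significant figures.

R_th ≤ 2.20 kΩ

Loading drop = R_th/(R_th + R_L) ≤ 0.0180, so R_th ≤ R_L · ε/(1−ε) = 120 kΩ × 0.0180/0.9820 = 2.20 kΩ.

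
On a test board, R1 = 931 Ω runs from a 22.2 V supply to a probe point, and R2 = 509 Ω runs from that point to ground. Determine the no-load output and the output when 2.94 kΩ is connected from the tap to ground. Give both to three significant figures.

Open-circuit: V = 22.2 × 509/(931 + 509) = 7.85 V.
With the load, R2 becomes R2‖R_L = 433.9 Ω, so V = 22.2 × 433.9/1365 = 7.06 V.

Unloaded: 7.85 V; loaded: 7.06 V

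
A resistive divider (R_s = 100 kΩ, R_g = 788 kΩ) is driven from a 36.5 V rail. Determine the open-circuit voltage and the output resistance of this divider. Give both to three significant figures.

V_th is the open-circuit tap voltage: 36.5 × 788/(100 + 788) = 32.4 V.
With the supply zeroed, R_s and R_g appear in parallel from the tap: R_th = R_s‖R_g = (100 × 788)/888.0 = 88.7 kΩ.

V_th = 32.4 V, R_th = 88.7 kΩ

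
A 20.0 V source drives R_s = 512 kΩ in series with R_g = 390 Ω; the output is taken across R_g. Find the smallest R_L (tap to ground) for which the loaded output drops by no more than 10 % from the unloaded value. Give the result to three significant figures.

R_L(min) ≈ 3.51 kΩ

Output resistance R_th = R_s‖R_g = (512000 × 390)/512400 = 389.7 Ω.
The fractional drop is R_th/(R_th + R_L); requiring this ≤ 0.100 gives R_L ≥ R_th(1/0.100 − 1) = 389.7 × 9.000 = 3.51 kΩ.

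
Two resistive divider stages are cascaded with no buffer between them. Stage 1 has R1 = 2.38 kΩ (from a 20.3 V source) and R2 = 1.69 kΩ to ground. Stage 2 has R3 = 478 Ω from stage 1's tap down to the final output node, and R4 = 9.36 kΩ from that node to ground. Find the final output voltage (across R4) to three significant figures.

V_out ≈ 7.29 V

Stage 2 presents R3+R4 = 9838 Ω as a load on stage 1's tap.
Stage 1's lower leg becomes R2‖(R3+R4) = 1442 Ω, so V_mid = 20.3 × 1442/3822 = 7.660 V.
Stage 2 is itself unloaded: V_out = V_mid × R4/(R3+R4) = 7.660 × 9360/9838 = 7.29 V.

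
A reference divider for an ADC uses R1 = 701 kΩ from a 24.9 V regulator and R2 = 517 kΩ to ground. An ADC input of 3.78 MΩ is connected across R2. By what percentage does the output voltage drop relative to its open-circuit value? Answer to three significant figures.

7.30 %

The divider's output (Thévenin) resistance is R1‖R2 = 297.6 kΩ.
Fractional drop under load = R_th/(R_th + R_L) = 297.6 / (297.6 + 3780) = 0.07297.
So the output falls by 7.30 %.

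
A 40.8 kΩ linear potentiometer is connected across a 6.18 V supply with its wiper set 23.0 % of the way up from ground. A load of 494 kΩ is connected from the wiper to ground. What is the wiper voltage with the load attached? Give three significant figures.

V ≈ 1.40 V

The wiper splits the pot into (1−α)R = 31.42 kΩ above and αR = 9.384 kΩ below.
Lower section ‖ load = 9.209 kΩ.
V_wiper = 6.18 × 9.209/(31.42 + 9.209) = 1.40 V.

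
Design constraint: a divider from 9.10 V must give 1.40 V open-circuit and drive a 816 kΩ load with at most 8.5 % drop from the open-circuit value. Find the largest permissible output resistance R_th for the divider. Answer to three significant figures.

Loading drop = R_th/(R_th + R_L) ≤ 0.0850, so R_th ≤ R_L · ε/(1−ε) = 816 kΩ × 0.0850/0.9150 = 75.8 kΩ.

R_th ≤ 75.8 kΩ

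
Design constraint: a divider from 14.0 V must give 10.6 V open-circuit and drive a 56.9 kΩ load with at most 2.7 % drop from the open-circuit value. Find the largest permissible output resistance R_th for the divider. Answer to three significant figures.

Loading drop = R_th/(R_th + R_L) ≤ 0.0270, so R_th ≤ R_L · ε/(1−ε) = 56.9 kΩ × 0.0270/0.9730 = 1.58 kΩ.

R_th ≤ 1.58 kΩ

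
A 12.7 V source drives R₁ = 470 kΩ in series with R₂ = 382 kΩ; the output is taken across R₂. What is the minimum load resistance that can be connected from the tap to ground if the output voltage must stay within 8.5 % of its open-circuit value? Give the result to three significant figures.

R_L(min) ≈ 2.27 MΩ

Output resistance R_th = R₁‖R₂ = (470 × 382)/852.0 = 210.7 kΩ.
The fractional drop is R_th/(R_th + R_L); requiring this ≤ 0.0850 gives R_L ≥ R_th(1/0.0850 − 1) = 210.7 × 10.76 = 2.27 MΩ.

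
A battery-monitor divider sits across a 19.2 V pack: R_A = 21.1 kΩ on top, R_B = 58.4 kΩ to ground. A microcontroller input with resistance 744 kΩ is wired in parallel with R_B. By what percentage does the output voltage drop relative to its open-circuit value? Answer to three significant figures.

The divider's output (Thévenin) resistance is R_A‖R_B = 15.50 kΩ.
Fractional drop under load = R_th/(R_th + R_L) = 15.50 / (15.50 + 744) = 0.02041.
So the output falls by 2.04 %.

2.04 %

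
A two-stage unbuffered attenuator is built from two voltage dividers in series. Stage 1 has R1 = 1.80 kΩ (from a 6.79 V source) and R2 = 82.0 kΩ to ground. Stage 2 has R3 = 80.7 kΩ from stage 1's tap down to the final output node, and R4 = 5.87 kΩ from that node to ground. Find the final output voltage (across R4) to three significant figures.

V_out ≈ 0.442 V

Stage 2 presents R3+R4 = 86.57 kΩ as a load on stage 1's tap.
Stage 1's lower leg becomes R2‖(R3+R4) = 42.11 kΩ, so V_mid = 6.79 × 42.11/43.91 = 6.512 V.
Stage 2 is itself unloaded: V_out = V_mid × R4/(R3+R4) = 6.512 × 5.87/86.57 = 0.442 V.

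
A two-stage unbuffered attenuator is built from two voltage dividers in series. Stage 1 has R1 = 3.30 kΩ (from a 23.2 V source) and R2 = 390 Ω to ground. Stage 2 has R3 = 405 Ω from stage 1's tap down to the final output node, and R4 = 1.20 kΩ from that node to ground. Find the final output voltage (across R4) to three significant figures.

V_out ≈ 1.51 V

Stage 2 presents R3+R4 = 1605 Ω as a load on stage 1's tap.
Stage 1's lower leg becomes R2‖(R3+R4) = 313.8 Ω, so V_mid = 23.2 × 313.8/3614 = 2.014 V.
Stage 2 is itself unloaded: V_out = V_mid × R4/(R3+R4) = 2.014 × 1200/1605 = 1.51 V.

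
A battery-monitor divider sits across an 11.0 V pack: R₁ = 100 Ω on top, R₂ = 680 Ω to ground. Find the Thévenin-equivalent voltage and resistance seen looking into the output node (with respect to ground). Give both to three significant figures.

V_th = 9.59 V, R_th = 87.2 Ω

V_th is the open-circuit tap voltage: 11.0 × 680/(100 + 680) = 9.59 V.
With the supply zeroed, R₁ and R₂ appear in parallel from the tap: R_th = R₁‖R₂ = (100 × 680)/780.0 = 87.2 Ω.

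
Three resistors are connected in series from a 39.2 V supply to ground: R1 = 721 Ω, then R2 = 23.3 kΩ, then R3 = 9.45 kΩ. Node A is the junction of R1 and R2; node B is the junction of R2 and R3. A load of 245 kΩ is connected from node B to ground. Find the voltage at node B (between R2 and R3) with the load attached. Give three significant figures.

V ≈ 10.8 V

At node B, R3 is in parallel with the load: R3‖R_L = 9099 Ω.
Below node A the resistance is R2 + (R3‖R_L) = 32400 Ω, so V_A = 39.2 × 32400/33120 = 38.35 V.
Then V_B = V_A × (R3‖R_L)/(R2 + R3‖R_L) = 38.35 × 9099/32400 = 10.8 V.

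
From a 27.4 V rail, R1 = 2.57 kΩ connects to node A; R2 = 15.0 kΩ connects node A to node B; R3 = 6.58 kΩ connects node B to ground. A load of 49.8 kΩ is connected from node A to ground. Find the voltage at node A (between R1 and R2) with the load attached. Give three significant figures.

Below node A the series string R2+R3 = 21.58 kΩ sits in parallel with the 49.8 kΩ load: 15.06 kΩ.
V_A = 27.4 × 15.06/(2.57 + 15.06) = 23.4 V.

V ≈ 23.4 V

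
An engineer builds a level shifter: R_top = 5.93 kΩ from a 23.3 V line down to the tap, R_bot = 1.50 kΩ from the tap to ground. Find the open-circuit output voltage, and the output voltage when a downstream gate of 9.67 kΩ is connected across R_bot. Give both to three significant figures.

Open-circuit: V = 23.3 × 1.50/(5.93 + 1.50) = 4.70 V.
With the load, R_bot becomes R_bot‖R_L = 1.299 kΩ, so V = 23.3 × 1.299/7.229 = 4.19 V.

Unloaded: 4.70 V; loaded: 4.19 V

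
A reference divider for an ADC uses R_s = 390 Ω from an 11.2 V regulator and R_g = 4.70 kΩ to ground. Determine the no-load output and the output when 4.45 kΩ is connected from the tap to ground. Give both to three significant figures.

Open-circuit: V = 11.2 × 4700/(390 + 4700) = 10.3 V.
With the load, R_g becomes R_g‖R_L = 2286 Ω, so V = 11.2 × 2286/2676 = 9.57 V.

Unloaded: 10.3 V; loaded: 9.57 V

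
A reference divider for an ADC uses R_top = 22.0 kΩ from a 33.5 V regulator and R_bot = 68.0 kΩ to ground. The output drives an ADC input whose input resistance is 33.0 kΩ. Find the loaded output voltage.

V_out ≈ 16.8 V

The load sits in parallel with R_bot: R_bot‖R_L = (68.0 × 33.0) / (68.0 + 33.0) = 22.22 kΩ.
V_out = 33.5 × 22.22 / (22.0 + 22.22) = 33.5 × 22.22/44.22 = 16.8 V.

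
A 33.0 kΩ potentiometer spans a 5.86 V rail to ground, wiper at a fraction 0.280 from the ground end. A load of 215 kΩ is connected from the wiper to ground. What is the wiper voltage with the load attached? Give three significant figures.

The wiper splits the pot into (1−α)R = 23.76 kΩ above and αR = 9.240 kΩ below.
Lower section ‖ load = 8.859 kΩ.
V_wiper = 5.86 × 8.859/(23.76 + 8.859) = 1.59 V.

V ≈ 1.59 V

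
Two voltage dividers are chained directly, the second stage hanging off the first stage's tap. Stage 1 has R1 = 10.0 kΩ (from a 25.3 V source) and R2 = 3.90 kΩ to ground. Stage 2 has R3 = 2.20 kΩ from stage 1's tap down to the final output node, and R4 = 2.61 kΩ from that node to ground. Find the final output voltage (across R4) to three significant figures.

Stage 2 presents R3+R4 = 4.810 kΩ as a load on stage 1's tap.
Stage 1's lower leg becomes R2‖(R3+R4) = 2.154 kΩ, so V_mid = 25.3 × 2.154/12.15 = 4.483 V.
Stage 2 is itself unloaded: V_out = V_mid × R4/(R3+R4) = 4.483 × 2.61/4.810 = 2.43 V.

V_out ≈ 2.43 V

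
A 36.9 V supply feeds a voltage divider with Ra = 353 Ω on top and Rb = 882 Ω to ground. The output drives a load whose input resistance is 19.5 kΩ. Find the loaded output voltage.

V_out ≈ 26.0 V

The load sits in parallel with Rb: Rb‖R_L = (882 × 19500) / (882 + 19500) = 843.8 Ω.
V_out = 36.9 × 843.8 / (353 + 843.8) = 36.9 × 843.8/1197 = 26.0 V.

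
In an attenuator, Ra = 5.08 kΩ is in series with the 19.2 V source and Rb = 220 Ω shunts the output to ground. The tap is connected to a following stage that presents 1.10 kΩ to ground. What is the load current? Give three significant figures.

I_L ≈ 0.608 mA

Rb‖R_L = 183.3 Ω; V_out = 19.2 × 183.3/5263 = 0.6688 V.
I_L = V_out / R_L = 0.6688 / 1.10 kΩ = 0.608 mA.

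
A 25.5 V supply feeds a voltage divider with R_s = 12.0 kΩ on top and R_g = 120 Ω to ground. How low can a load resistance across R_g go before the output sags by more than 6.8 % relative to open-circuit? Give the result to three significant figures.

R_L(min) ≈ 1.63 kΩ

Output resistance R_th = R_s‖R_g = (12000 × 120)/12120 = 118.8 Ω.
The fractional drop is R_th/(R_th + R_L); requiring this ≤ 0.0680 gives R_L ≥ R_th(1/0.0680 − 1) = 118.8 × 13.71 = 1.63 kΩ.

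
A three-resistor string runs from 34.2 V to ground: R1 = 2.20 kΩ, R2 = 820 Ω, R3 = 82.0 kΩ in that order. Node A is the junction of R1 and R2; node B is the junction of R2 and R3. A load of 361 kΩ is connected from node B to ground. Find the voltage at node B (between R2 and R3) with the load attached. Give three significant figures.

At node B, R3 is in parallel with the load: R3‖R_L = 66820 Ω.
Below node A the resistance is R2 + (R3‖R_L) = 67640 Ω, so V_A = 34.2 × 67640/69840 = 33.12 V.
Then V_B = V_A × (R3‖R_L)/(R2 + R3‖R_L) = 33.12 × 66820/67640 = 32.7 V.

V ≈ 32.7 V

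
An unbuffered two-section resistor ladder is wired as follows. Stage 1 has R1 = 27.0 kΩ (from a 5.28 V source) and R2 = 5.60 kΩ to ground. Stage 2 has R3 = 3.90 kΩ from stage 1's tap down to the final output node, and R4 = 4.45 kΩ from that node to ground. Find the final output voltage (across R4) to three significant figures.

Stage 2 presents R3+R4 = 8.350 kΩ as a load on stage 1's tap.
Stage 1's lower leg becomes R2‖(R3+R4) = 3.352 kΩ, so V_mid = 5.28 × 3.352/30.35 = 0.5831 V.
Stage 2 is itself unloaded: V_out = V_mid × R4/(R3+R4) = 0.5831 × 4.45/8.350 = 0.311 V.

V_out ≈ 0.311 V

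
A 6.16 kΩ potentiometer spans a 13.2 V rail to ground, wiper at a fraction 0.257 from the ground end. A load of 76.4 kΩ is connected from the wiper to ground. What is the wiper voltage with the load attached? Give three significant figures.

The wiper splits the pot into (1−α)R = 4.577 kΩ above and αR = 1.583 kΩ below.
Lower section ‖ load = 1.551 kΩ.
V_wiper = 13.2 × 1.551/(4.577 + 1.551) = 3.34 V.

V ≈ 3.34 V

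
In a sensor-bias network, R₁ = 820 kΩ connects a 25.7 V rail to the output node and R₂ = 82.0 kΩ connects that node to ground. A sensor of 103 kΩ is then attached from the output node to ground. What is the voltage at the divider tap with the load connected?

The load sits in parallel with R₂: R₂‖R_L = (82.0 × 103) / (82.0 + 103) = 45.65 kΩ.
V_out = 25.7 × 45.65 / (820 + 45.65) = 25.7 × 45.65/865.7 = 1.36 V.

V_out ≈ 1.36 V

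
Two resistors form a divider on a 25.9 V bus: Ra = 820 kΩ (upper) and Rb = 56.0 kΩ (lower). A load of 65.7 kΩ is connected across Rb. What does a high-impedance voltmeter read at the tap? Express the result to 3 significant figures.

The load sits in parallel with Rb: Rb‖R_L = (56.0 × 65.7) / (56.0 + 65.7) = 30.23 kΩ.
V_out = 25.9 × 30.23 / (820 + 30.23) = 25.9 × 30.23/850.2 = 0.921 V.

V_out ≈ 0.921 V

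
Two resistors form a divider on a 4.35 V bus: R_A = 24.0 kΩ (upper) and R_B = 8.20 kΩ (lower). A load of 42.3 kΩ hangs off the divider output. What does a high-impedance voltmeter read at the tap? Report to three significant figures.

V_out ≈ 0.968 V

The load sits in parallel with R_B: R_B‖R_L = (8.20 × 42.3) / (8.20 + 42.3) = 6.869 kΩ.
V_out = 4.35 × 6.869 / (24.0 + 6.869) = 4.35 × 6.869/30.87 = 0.968 V.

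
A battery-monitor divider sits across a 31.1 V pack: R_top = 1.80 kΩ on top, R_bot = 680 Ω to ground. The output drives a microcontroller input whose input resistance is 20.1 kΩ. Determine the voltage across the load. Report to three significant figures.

V_out ≈ 8.32 V

The load sits in parallel with R_bot: R_bot‖R_L = (680 × 20100) / (680 + 20100) = 657.7 Ω.
V_out = 31.1 × 657.7 / (1800 + 657.7) = 31.1 × 657.7/2458 = 8.32 V.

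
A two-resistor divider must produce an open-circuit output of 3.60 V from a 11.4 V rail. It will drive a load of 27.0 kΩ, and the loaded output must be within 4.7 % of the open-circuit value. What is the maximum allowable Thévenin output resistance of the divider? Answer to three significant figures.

R_th ≤ 1.33 kΩ

Loading drop = R_th/(R_th + R_L) ≤ 0.0470, so R_th ≤ R_L · ε/(1−ε) = 27.0 kΩ × 0.0470/0.9530 = 1.33 kΩ.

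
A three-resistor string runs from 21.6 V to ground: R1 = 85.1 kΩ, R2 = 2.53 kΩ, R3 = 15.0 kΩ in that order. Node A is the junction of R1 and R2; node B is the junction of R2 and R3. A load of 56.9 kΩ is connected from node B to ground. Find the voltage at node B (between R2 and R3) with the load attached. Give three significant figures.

At node B, R3 is in parallel with the load: R3‖R_L = 11.87 kΩ.
Below node A the resistance is R2 + (R3‖R_L) = 14.40 kΩ, so V_A = 21.6 × 14.40/99.50 = 3.126 V.
Then V_B = V_A × (R3‖R_L)/(R2 + R3‖R_L) = 3.126 × 11.87/14.40 = 2.58 V.

V ≈ 2.58 V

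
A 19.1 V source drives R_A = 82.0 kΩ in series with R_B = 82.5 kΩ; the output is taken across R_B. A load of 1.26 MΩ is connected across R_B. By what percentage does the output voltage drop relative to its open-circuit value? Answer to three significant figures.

The divider's output (Thévenin) resistance is R_A‖R_B = 41.12 kΩ.
Fractional drop under load = R_th/(R_th + R_L) = 41.12 / (41.12 + 1260) = 0.03161.
So the output falls by 3.16 %.

3.16 %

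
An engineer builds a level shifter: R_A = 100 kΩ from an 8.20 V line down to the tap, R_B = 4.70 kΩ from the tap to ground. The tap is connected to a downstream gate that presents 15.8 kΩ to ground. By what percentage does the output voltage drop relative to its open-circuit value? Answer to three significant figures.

22.1 %

Unloaded V = 8.20 × 4.70/104.7 = 0.3681 V.
Loaded: R_B‖R_L = 3.622 kΩ, giving V = 8.20 × 3.622/103.6 = 0.2867 V.
Drop = (0.3681 − 0.2867) / 0.3681 = 22.1 %.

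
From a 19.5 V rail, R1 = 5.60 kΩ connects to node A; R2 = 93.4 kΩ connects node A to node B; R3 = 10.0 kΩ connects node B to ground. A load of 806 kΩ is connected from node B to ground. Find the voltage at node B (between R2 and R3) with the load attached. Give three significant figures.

V ≈ 1.77 V

At node B, R3 is in parallel with the load: R3‖R_L = 9.877 kΩ.
Below node A the resistance is R2 + (R3‖R_L) = 103.3 kΩ, so V_A = 19.5 × 103.3/108.9 = 18.50 V.
Then V_B = V_A × (R3‖R_L)/(R2 + R3‖R_L) = 18.50 × 9.877/103.3 = 1.77 V.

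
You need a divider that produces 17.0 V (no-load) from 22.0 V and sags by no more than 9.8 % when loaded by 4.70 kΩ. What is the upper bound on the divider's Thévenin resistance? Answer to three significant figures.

R_th ≤ 511 Ω

Loading drop = R_th/(R_th + R_L) ≤ 0.0980, so R_th ≤ R_L · ε/(1−ε) = 4.70 kΩ × 0.0980/0.9020 = 511 Ω.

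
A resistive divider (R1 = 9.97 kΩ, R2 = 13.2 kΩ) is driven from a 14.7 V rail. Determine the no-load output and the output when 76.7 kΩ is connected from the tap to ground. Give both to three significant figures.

Unloaded: 8.37 V; loaded: 7.80 V

Open-circuit: V = 14.7 × 13.2/(9.97 + 13.2) = 8.37 V.
With the load, R2 becomes R2‖R_L = 11.26 kΩ, so V = 14.7 × 11.26/21.23 = 7.80 V.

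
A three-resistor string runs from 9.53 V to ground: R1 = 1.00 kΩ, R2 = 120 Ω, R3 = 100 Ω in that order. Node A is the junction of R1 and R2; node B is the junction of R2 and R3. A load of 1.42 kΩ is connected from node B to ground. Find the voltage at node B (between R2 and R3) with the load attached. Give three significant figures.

At node B, R3 is in parallel with the load: R3‖R_L = 93.42 Ω.
Below node A the resistance is R2 + (R3‖R_L) = 213.4 Ω, so V_A = 9.53 × 213.4/1213 = 1.676 V.
Then V_B = V_A × (R3‖R_L)/(R2 + R3‖R_L) = 1.676 × 93.42/213.4 = 0.734 V.

V ≈ 0.734 V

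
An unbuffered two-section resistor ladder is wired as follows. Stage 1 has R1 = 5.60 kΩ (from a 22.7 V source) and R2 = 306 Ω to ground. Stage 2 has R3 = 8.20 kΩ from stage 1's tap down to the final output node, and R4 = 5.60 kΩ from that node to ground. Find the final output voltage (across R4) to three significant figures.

V_out ≈ 0.467 V

Stage 2 presents R3+R4 = 13800 Ω as a load on stage 1's tap.
Stage 1's lower leg becomes R2‖(R3+R4) = 299.4 Ω, so V_mid = 22.7 × 299.4/5899 = 1.152 V.
Stage 2 is itself unloaded: V_out = V_mid × R4/(R3+R4) = 1.152 × 5600/13800 = 0.467 V.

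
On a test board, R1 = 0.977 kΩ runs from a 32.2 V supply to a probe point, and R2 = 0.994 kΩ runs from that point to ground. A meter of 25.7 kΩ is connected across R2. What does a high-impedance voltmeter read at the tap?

V_out ≈ 15.9 V

The load sits in parallel with R2: R2‖R_L = (994 × 25700) / (994 + 25700) = 957.0 Ω.
V_out = 32.2 × 957.0 / (977 + 957.0) = 32.2 × 957.0/1934 = 15.9 V.
(Unloaded it would have been 16.2 V.)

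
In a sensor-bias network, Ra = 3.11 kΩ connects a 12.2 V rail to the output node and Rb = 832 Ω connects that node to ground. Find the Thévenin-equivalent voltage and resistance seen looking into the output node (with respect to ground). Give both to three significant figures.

V_th = 2.57 V, R_th = 656 Ω

V_th is the open-circuit tap voltage: 12.2 × 832/(3110 + 832) = 2.57 V.
With the supply zeroed, Ra and Rb appear in parallel from the tap: R_th = Ra‖Rb = (3110 × 832)/3942 = 656 Ω.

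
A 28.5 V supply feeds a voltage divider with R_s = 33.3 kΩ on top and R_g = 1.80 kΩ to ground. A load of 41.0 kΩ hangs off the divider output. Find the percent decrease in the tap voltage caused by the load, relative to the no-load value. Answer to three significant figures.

4.00 %

The divider's output (Thévenin) resistance is R_s‖R_g = 1.708 kΩ.
Fractional drop under load = R_th/(R_th + R_L) = 1.708 / (1.708 + 41.0) = 0.03999.
So the output falls by 4.00 %.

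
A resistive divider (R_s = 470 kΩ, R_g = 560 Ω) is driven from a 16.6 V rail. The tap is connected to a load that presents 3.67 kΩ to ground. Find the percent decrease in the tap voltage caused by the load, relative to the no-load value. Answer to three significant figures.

The divider's output (Thévenin) resistance is R_s‖R_g = 559.3 Ω.
Fractional drop under load = R_th/(R_th + R_L) = 559.3 / (559.3 + 3670) = 0.1323.
So the output falls by 13.2 %.

13.2 %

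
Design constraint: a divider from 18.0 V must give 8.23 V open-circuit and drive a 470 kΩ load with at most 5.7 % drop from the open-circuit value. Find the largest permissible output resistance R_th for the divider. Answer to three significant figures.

Loading drop = R_th/(R_th + R_L) ≤ 0.0570, so R_th ≤ R_L · ε/(1−ε) = 470 kΩ × 0.0570/0.9430 = 28.4 kΩ.
(Any R1, R2 with R2/(R1+R2) = 0.457 and R1‖R2 ≤ 28.4 kΩ will meet the spec.)

R_th ≤ 28.4 kΩ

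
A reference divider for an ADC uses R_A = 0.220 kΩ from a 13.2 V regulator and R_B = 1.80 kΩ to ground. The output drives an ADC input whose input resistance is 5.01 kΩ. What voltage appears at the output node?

The load sits in parallel with R_B: R_B‖R_L = (1800 × 5010) / (1800 + 5010) = 1324 Ω.
V_out = 13.2 × 1324 / (220 + 1324) = 13.2 × 1324/1544 = 11.3 V.

V_out ≈ 11.3 V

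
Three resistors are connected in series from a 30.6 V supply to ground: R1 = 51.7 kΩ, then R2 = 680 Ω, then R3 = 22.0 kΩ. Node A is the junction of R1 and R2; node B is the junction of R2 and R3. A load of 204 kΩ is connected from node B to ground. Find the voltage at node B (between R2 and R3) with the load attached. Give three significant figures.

V ≈ 8.41 V

At node B, R3 is in parallel with the load: R3‖R_L = 19860 Ω.
Below node A the resistance is R2 + (R3‖R_L) = 20540 Ω, so V_A = 30.6 × 20540/72240 = 8.700 V.
Then V_B = V_A × (R3‖R_L)/(R2 + R3‖R_L) = 8.700 × 19860/20540 = 8.41 V.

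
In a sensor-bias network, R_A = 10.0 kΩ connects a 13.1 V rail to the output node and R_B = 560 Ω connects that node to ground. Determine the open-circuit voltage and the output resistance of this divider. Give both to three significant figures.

V_th = 0.695 V, R_th = 530 Ω

V_th is the open-circuit tap voltage: 13.1 × 560/(10000 + 560) = 0.695 V.
With the supply zeroed, R_A and R_B appear in parallel from the tap: R_th = R_A‖R_B = (10000 × 560)/10560 = 530 Ω.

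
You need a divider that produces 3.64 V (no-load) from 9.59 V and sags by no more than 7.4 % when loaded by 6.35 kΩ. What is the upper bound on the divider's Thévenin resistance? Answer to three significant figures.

R_th ≤ 507 Ω

Loading drop = R_th/(R_th + R_L) ≤ 0.0740, so R_th ≤ R_L · ε/(1−ε) = 6.35 kΩ × 0.0740/0.9260 = 507 Ω.
(Any R1, R2 with R2/(R1+R2) = 0.380 and R1‖R2 ≤ 507 Ω will meet the spec.)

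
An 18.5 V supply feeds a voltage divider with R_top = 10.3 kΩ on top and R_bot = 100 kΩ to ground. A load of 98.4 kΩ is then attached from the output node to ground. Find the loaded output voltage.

The load sits in parallel with R_bot: R_bot‖R_L = (100 × 98.4) / (100 + 98.4) = 49.60 kΩ.
V_out = 18.5 × 49.60 / (10.3 + 49.60) = 18.5 × 49.60/59.90 = 15.3 V.
(Unloaded it would have been 16.8 V.)

V_out ≈ 15.3 V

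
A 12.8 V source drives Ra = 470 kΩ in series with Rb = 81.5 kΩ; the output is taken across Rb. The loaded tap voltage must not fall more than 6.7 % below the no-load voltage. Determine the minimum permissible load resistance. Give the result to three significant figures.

R_L(min) ≈ 967 kΩ

Output resistance R_th = Ra‖Rb = (470 × 81.5)/551.5 = 69.46 kΩ.
The fractional drop is R_th/(R_th + R_L); requiring this ≤ 0.0670 gives R_L ≥ R_th(1/0.0670 − 1) = 69.46 × 13.93 = 967 kΩ.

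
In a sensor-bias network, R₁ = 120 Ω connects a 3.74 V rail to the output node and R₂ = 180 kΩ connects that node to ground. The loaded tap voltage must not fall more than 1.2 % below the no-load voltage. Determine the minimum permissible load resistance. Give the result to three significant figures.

R_L(min) ≈ 9.87 kΩ

Output resistance R_th = R₁‖R₂ = (120 × 180000)/180100 = 119.9 Ω.
The fractional drop is R_th/(R_th + R_L); requiring this ≤ 0.0120 gives R_L ≥ R_th(1/0.0120 − 1) = 119.9 × 82.33 = 9.87 kΩ.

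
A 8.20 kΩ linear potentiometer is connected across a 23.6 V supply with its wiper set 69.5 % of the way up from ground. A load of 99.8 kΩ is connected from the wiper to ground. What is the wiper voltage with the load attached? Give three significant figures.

V ≈ 16.1 V

The wiper splits the pot into (1−α)R = 2.501 kΩ above and αR = 5.699 kΩ below.
Lower section ‖ load = 5.391 kΩ.
V_wiper = 23.6 × 5.391/(2.501 + 5.391) = 16.1 V.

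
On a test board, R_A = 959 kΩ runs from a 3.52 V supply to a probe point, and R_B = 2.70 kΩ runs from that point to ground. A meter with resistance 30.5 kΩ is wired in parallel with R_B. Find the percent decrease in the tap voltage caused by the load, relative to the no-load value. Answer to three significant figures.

Unloaded V = 3.52 × 2.70/961.7 = 0.0098825 V.
Loaded: R_B‖R_L = 2.480 kΩ, giving V = 3.52 × 2.480/961.5 = 0.0090809 V.
Drop = (0.0098825 − 0.0090809) / 0.0098825 = 8.11 %.

8.11 %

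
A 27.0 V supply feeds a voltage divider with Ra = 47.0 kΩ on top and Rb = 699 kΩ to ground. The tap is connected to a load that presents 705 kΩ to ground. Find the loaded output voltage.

V_out ≈ 23.8 V

The load sits in parallel with Rb: Rb‖R_L = (699 × 705) / (699 + 705) = 351.0 kΩ.
V_out = 27.0 × 351.0 / (47.0 + 351.0) = 27.0 × 351.0/398.0 = 23.8 V.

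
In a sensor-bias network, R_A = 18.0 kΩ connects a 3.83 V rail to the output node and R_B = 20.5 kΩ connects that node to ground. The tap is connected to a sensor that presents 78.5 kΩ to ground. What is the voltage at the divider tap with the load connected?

V_out ≈ 1.82 V

The load sits in parallel with R_B: R_B‖R_L = (20.5 × 78.5) / (20.5 + 78.5) = 16.26 kΩ.
V_out = 3.83 × 16.26 / (18.0 + 16.26) = 3.83 × 16.26/34.26 = 1.82 V.
(Unloaded it would have been 2.04 V.)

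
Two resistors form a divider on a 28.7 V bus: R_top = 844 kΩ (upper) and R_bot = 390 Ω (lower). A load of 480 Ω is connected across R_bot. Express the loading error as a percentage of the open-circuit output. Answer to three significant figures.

44.8 %

Unloaded V = 28.7 × 390/844400 = 0.01326 V.
Loaded: R_bot‖R_L = 215.2 Ω, giving V = 28.7 × 215.2/844200 = 0.007315 V.
Drop = (0.01326 − 0.007315) / 0.01326 = 44.8 %.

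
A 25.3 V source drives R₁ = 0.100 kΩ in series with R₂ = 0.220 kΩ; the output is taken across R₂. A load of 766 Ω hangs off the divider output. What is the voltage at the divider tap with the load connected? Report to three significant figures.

V_out ≈ 16.0 V

The load sits in parallel with R₂: R₂‖R_L = (220 × 766) / (220 + 766) = 170.9 Ω.
V_out = 25.3 × 170.9 / (100 + 170.9) = 25.3 × 170.9/270.9 = 16.0 V.
(Unloaded it would have been 17.4 V.)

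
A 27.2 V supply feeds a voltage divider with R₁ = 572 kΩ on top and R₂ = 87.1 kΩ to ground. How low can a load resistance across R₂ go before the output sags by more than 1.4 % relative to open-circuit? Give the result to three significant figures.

Output resistance R_th = R₁‖R₂ = (572 × 87.1)/659.1 = 75.59 kΩ.
The fractional drop is R_th/(R_th + R_L); requiring this ≤ 0.0140 gives R_L ≥ R_th(1/0.0140 − 1) = 75.59 × 70.43 = 5.32 MΩ.

R_L(min) ≈ 5.32 MΩ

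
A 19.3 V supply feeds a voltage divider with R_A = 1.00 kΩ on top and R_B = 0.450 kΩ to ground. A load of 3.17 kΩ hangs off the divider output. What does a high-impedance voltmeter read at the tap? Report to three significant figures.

V_out ≈ 5.46 V

The load sits in parallel with R_B: R_B‖R_L = (450 × 3170) / (450 + 3170) = 394.1 Ω.
V_out = 19.3 × 394.1 / (1000 + 394.1) = 19.3 × 394.1/1394 = 5.46 V.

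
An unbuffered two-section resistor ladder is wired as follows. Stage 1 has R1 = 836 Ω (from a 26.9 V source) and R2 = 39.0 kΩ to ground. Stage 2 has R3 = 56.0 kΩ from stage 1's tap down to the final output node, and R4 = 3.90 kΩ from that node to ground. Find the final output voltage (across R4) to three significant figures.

V_out ≈ 1.69 V

Stage 2 presents R3+R4 = 59900 Ω as a load on stage 1's tap.
Stage 1's lower leg becomes R2‖(R3+R4) = 23620 Ω, so V_mid = 26.9 × 23620/24460 = 25.98 V.
Stage 2 is itself unloaded: V_out = V_mid × R4/(R3+R4) = 25.98 × 3900/59900 = 1.69 V.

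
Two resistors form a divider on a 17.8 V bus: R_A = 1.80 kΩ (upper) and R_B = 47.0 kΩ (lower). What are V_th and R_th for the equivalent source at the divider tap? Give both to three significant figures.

V_th is the open-circuit tap voltage: 17.8 × 47.0/(1.80 + 47.0) = 17.1 V.
With the supply zeroed, R_A and R_B appear in parallel from the tap: R_th = R_A‖R_B = (1.80 × 47.0)/48.80 = 1.73 kΩ.

V_th = 17.1 V, R_th = 1.73 kΩ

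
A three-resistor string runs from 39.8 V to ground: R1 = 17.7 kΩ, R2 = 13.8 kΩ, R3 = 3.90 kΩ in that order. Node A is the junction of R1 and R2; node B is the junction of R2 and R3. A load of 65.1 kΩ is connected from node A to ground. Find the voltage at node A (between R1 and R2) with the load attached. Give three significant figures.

V ≈ 17.5 V

Below node A the series string R2+R3 = 17.70 kΩ sits in parallel with the 65.1 kΩ load: 13.92 kΩ.
V_A = 39.8 × 13.92/(17.7 + 13.92) = 17.5 V.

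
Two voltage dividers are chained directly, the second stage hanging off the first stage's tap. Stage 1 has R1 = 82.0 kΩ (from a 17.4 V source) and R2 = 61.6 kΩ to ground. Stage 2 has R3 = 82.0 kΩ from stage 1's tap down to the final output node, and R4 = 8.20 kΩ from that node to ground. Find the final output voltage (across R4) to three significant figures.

V_out ≈ 0.488 V

Stage 2 presents R3+R4 = 90.20 kΩ as a load on stage 1's tap.
Stage 1's lower leg becomes R2‖(R3+R4) = 36.60 kΩ, so V_mid = 17.4 × 36.60/118.6 = 5.370 V.
Stage 2 is itself unloaded: V_out = V_mid × R4/(R3+R4) = 5.370 × 8.20/90.20 = 0.488 V.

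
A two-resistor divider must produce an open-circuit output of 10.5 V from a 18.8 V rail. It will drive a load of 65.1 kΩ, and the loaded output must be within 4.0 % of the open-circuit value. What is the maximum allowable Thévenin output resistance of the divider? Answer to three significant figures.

R_th ≤ 2.71 kΩ

Loading drop = R_th/(R_th + R_L) ≤ 0.0400, so R_th ≤ R_L · ε/(1−ε) = 65.1 kΩ × 0.0400/0.9600 = 2.71 kΩ.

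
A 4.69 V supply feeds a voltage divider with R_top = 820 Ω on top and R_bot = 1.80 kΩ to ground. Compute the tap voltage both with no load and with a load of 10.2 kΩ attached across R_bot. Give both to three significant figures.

Open-circuit: V = 4.69 × 1800/(820 + 1800) = 3.22 V.
With the load, R_bot becomes R_bot‖R_L = 1530 Ω, so V = 4.69 × 1530/2350 = 3.05 V.

Unloaded: 3.22 V; loaded: 3.05 V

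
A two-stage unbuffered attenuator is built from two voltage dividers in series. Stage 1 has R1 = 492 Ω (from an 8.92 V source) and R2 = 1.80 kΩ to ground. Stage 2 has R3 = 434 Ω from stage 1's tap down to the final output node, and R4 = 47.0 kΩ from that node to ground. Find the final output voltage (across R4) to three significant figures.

Stage 2 presents R3+R4 = 47430 Ω as a load on stage 1's tap.
Stage 1's lower leg becomes R2‖(R3+R4) = 1734 Ω, so V_mid = 8.92 × 1734/2226 = 6.949 V.
Stage 2 is itself unloaded: V_out = V_mid × R4/(R3+R4) = 6.949 × 47000/47430 = 6.89 V.

V_out ≈ 6.89 V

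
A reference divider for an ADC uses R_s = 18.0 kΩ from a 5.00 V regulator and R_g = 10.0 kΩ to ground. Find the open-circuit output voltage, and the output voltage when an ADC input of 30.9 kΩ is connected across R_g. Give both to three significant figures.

Unloaded: 1.79 V; loaded: 1.48 V

Open-circuit: V = 5.00 × 10.0/(18.0 + 10.0) = 1.79 V.
With the load, R_g becomes R_g‖R_L = 7.555 kΩ, so V = 5.00 × 7.555/25.56 = 1.48 V.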